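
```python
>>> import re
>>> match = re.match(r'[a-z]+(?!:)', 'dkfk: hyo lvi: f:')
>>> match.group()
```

'dkf'

The negative lookaround is zero-width — it rules out positions where the adjacent text would match, without consuming anything.
`match` is anchored at position 0; if the pattern doesn't fit there, it returns None.
The match spans [0:3] → 'dkf'.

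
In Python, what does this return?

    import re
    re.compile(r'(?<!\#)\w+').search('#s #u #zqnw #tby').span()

The negative lookahead/lookbehind blocks any match where the forbidden context is present.
`re.search` tries every starting position until one works.
The match spans [8:11] → 'qnw'.

(8, 11)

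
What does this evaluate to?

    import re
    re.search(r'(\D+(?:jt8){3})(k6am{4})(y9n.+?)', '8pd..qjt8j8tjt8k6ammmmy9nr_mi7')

None

The pattern matches one or more of a non-digit, then the literal 'jt8' repeated 3 times (captured); then the literal 'k6a', then exactly 4 of the literal 'm' (captured); then the literal 'y9n', then one or more of any character (lazy) (captured).
`re.search` tries every starting position until one works.
Here nothing in the string fits, so the call returns None.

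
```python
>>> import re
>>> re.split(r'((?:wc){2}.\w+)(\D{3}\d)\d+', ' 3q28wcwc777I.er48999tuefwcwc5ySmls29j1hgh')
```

Pattern: the literal 'wc' repeated 2 times, then any character, then one or more of a word character (captured); then exactly 3 of a non-digit, then a digit (captured); then one or more of a digit.
Matches to split on: at [5:21] → 'wcwc777I.er48999'; at [25:37] → 'wcwc5ySmls29'.
Because the pattern has a capturing group, `split` also inserts each captured text between the pieces.

[' 3q28', 'wcwc777I', '.er4', 'tuef', 'wcwc5yS', 'mls2', 'j1hgh']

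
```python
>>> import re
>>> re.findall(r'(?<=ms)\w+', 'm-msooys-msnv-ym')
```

['ooys', 'nv']

The positive lookaround only admits positions where the adjacent text matches; those characters stay outside the span.
Since nothing is captured, `findall` lists the 2 matched substrings directly.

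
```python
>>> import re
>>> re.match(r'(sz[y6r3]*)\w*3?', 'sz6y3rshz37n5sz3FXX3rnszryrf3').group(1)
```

The pattern matches the literal 'sz', then zero or more of one of [y6r3] (captured); then zero or more of a word character, then optionally the literal '3'.
`re.match` won't scan ahead — the pattern has to work from the very first character.
The match spans [0:29] → 'sz6y3rshz37n5sz3FXX3rnszryrf3'.
Captured: group 1 = 'sz6y3r'.

'sz6y3r'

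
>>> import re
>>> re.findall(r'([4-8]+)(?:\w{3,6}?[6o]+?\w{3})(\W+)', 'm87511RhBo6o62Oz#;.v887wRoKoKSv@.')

[('875', '#;.'), ('887', '@.')]

The pattern matches one or more of a character in [4-8] (captured); then 3 to 6 of a word character (lazy), then one or more of one of [6o] (lazy), then exactly 3 of a word character (non-capturing group); then one or more of a non-word character (captured).
Scanning left to right: at [1:19] match '87511RhBo6o62Oz#;.', groups = ('875', '#;.'); at [20:33] match '887wRoKoKSv@.', groups = ('887', '@.').
2 groups means each result is a tuple of 2 captured strings — 2 here.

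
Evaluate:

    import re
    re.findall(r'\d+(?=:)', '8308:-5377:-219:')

The lookaround is zero-width — it requires the adjacent text to match without consuming it, so the asserted text isn't part of the match.
Matches: at [0:4] → '8308'; at [6:10] → '5377'; at [12:15] → '219'.
Since nothing is captured, `findall` lists the 3 matched substrings directly.

['8308', '5377', '219']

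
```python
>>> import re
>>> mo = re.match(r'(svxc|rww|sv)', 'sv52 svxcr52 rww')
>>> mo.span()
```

With `match`, the pattern is implicitly anchored at the beginning.
The match spans [0:2] → 'sv'.
Captured: group 1 = 'sv'.

(0, 2)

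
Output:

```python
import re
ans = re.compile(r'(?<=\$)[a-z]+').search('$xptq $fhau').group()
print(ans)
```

xptq

The `(?=…)`/`(?<=…)` assertion just peeks at neighbouring text; it doesn't advance the match position.
The match spans [1:5] → 'xptq'.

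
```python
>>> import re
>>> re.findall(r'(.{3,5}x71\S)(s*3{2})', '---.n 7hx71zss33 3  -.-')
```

`findall` packs the 2 group values into a tuple for every match.

[('.n 7hx71z', 'ss33')]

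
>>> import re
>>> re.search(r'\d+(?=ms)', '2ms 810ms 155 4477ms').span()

Lookahead/lookbehind check context without consuming it, so the matched span excludes the asserted characters.
`re.search` tries every starting position until one works.
The match spans [0:1] → '2'.

(0, 1)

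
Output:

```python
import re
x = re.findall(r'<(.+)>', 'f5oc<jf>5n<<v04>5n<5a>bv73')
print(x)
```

Walking the string: at [4:22] match '<jf>5n<<v04>5n<5a>', group 1 = 'jf>5n<<v04>5n<5a'.
Because there's exactly one group, `findall` drops the full match and keeps group 1 from the one hit.

['jf>5n<<v04>5n<5a']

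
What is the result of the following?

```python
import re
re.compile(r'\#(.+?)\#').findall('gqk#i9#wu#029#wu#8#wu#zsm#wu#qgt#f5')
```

['i9', '029', '8', 'zsm', 'qgt']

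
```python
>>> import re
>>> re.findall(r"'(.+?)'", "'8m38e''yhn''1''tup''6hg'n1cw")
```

['8m38e', 'yhn', '1', 'tup', '6hg']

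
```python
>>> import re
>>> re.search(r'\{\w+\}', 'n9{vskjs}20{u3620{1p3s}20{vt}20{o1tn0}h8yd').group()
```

'{vskjs}'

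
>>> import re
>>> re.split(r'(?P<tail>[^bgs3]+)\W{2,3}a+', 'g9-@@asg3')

['g', '9-', 'sg3']

Pattern: one or more of any character except [bgs3] (captured as 'tail'); then 2 to 3 of a non-word character, then one or more of a literal 'a'.
Matches to split on: at [1:6] → '9-@@a'.
The group in the pattern means `split` returns the separators' captures alongside the pieces.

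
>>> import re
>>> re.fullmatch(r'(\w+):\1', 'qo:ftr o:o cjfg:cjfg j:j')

None

`fullmatch` succeeds only if the pattern covers the string from start to end.
Here there's no way to consume every character, so the call returns None.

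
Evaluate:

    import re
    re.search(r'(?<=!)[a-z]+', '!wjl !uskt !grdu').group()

'wjl'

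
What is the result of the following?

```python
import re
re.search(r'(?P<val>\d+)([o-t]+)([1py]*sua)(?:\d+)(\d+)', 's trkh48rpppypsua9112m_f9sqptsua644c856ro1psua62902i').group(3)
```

The pattern matches one or more of a digit (captured as 'val'); then one or more of a character in [o-t] (captured); then zero or more of one of [1py], then the literal 'sua' (captured); then one or more of a digit (non-capturing group); then one or more of a digit (captured).
Unlike `match`, `search` isn't anchored — it looks for the pattern anywhere in the string.
The match spans [6:21] → '48rpppypsua9112'.
Captured: group 1 = '48', group 2 = 'rppp', group 3 = 'ypsua', group 4 = '2'.

'ypsua'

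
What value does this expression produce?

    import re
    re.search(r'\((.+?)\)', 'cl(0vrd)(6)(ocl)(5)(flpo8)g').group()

'(0vrd)'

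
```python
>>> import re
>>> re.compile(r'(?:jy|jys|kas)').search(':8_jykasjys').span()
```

(3, 5)

The match spans [3:5] → 'jy'.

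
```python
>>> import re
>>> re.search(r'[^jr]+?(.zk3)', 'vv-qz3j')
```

None

The pattern matches one or more of any character except [jr] (lazy); then any character, then the literal 'zk3' (captured).
Unlike `match`, `search` isn't anchored — it looks for the pattern anywhere in the string.
Here no position works, so the call returns None.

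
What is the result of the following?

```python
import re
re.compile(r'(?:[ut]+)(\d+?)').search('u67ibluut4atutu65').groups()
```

('6',)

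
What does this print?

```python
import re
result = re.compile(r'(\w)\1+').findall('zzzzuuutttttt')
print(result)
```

['z', 'u', 't']

After group 1 captures some text, `\1` only succeeds where that same text appears again.
Matches: at [0:4] match 'zzzz', group 1 = 'z'; at [4:7] match 'uuu', group 1 = 'u'; at [7:13] match 'tttttt', group 1 = 't'.
`findall` collects group 1 from each match (3 total).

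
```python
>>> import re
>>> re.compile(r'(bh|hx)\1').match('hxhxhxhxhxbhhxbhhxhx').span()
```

After group 1 captures some text, `\1` only succeeds where that same text appears again.
`re.match` only tries the pattern at the start of the string.
The match spans [0:4] → 'hxhx'.
Captured: group 1 = 'hx'.

(0, 4)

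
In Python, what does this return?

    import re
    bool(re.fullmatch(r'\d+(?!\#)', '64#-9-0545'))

False

A negative assertion filters positions out without eating any characters.
`re.fullmatch` is like wrapping the pattern in `^…$` (in single-line mode).
Here there's no way to consume every character, so the call returns None, and `bool(None)` is False.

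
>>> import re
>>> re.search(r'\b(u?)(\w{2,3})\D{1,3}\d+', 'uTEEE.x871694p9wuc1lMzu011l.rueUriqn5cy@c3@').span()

(0, 13)

The pattern matches a word boundary (`\b`, zero-width); then optionally a literal 'u' (captured); then 2 to 3 of a word character (captured); then 1 to 3 of a non-digit, then one or more of a digit.
The match spans [0:13] → 'uTEEE.x871694'.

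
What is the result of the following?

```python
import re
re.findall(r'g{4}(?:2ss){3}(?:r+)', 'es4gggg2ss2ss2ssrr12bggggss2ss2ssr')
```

The pattern matches exactly 4 of the literal 'g', then the literal '2ss' repeated 3 times; then one or more of a literal 'r' (non-capturing group).
Matches: at [3:18] → 'gggg2ss2ss2ssrr'.
With no groups in the pattern, `findall` gives back each whole match — 1 here.

['gggg2ss2ss2ssrr']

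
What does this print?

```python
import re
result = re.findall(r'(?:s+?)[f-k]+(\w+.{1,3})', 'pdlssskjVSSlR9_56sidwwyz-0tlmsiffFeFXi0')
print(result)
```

Pattern: one or more of a literal 's' (lazy) (non-capturing group); then one or more of a character in [f-k]; then one or more of a word character, then 1 to 3 of any character (captured).
With a single group, `findall` returns only what that group captured — 2 items.

['VSSlR9_56sidwwyz-0t', 'FeFXi0']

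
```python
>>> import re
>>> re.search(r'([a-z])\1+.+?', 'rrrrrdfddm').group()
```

'rrrrrd'

The backreference `\1` re-matches whatever the first group consumed, character for character.
The match spans [0:6] → 'rrrrrd'.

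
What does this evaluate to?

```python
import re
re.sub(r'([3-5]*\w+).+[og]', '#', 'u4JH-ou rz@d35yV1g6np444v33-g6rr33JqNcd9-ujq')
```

This matches zero or more of a character in [3-5], then one or more of a word character (captured); then one or more of any character, then one of [og].
Matches: at [0:29] → 'u4JH-ou rz@d35yV1g6np444v33-g'.
Each match is replaced by '#'.

'#6rr33JqNcd9-ujq'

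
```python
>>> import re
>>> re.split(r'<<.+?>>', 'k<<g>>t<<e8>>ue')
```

With the lazy modifier that quantifier settles for the fewest repetitions that let the rest of the pattern succeed (the atoms after it are unaffected and can still be greedy).
Matches to split on: at [1:6] → '<<g>>'; at [7:13] → '<<e8>>'.
`split` removes every match and returns the 3 fragments in between.

['k', 't', 'ue']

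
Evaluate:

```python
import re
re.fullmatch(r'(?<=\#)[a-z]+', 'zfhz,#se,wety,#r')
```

For `fullmatch`, every character of the input must be accounted for by the pattern.
Here the string isn't matched end-to-end, so the call returns None.

None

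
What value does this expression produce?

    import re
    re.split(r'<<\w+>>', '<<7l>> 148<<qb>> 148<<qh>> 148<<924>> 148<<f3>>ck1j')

['', ' 148', ' 148', ' 148', ' 148', 'ck1j']

Matches to split on: at [0:6] → '<<7l>>'; at [10:16] → '<<qb>>'; at [20:26] → '<<qh>>'; at [30:37] → '<<924>>'; at [41:47] → '<<f3>>'.
The string is cut at each match, leaving 6 pieces.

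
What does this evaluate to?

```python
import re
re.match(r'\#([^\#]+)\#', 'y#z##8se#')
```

None

`re.match` only tries the pattern at the start of the string.
Here the string doesn't start with a match, so the call returns None.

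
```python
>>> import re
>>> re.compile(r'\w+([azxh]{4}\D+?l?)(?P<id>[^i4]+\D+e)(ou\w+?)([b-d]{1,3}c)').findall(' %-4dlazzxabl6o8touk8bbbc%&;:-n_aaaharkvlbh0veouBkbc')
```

[('zzxabl', '6o8touk8bbbc%&;:-n_aaaharkvlbh0ve', 'ouBk', 'bc')]

Pattern: one or more of a word character; then exactly 4 of one of [azxh], then one or more of a non-digit (lazy), then optionally a literal 'l' (captured); then one or more of any character except [i4], then one or more of a non-digit, then a literal 'e' (captured as 'id'); then the literal 'ou', then one or more of a word character (lazy) (captured); then 1 to 3 of a character in [b-d], then the literal 'c' (captured).
Walking the string: at [3:52] match '4dlazzxabl6o8touk8bbbc%&;:-n_aaaharkvlbh0veouBkbc', groups = ('zzxabl', '6o8touk8bbbc%&;:-n_aaaharkvlbh0ve', 'ouBk', 'bc').
`findall` packs the 4 group values into a tuple for every match.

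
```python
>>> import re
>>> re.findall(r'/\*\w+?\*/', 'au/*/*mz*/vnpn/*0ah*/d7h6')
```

['/*mz*/', '/*0ah*/']

Walking the string: at [4:10] → '/*mz*/'; at [14:21] → '/*0ah*/'.
`findall` yields the raw match text (2 of them) because the pattern has no groups.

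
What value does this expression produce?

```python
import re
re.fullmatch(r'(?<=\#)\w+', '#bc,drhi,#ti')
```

`re.fullmatch` requires the pattern to consume the entire string.
Here there's no way to consume every character, so the call returns None.

None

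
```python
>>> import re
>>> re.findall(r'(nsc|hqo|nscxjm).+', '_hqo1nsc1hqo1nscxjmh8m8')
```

['hqo']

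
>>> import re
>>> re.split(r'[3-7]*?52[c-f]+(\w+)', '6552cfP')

['', 'P', '']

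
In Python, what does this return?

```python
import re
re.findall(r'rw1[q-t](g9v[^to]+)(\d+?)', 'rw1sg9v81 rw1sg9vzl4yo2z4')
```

[('g9v81 rw1sg9vzl', '4')]

The pattern matches the literal 'rw1', then a character in [q-t]; then the literal 'g9v', then one or more of any character except [to] (captured); then one or more of a digit (lazy) (captured).
Matches: at [0:20] match 'rw1sg9v81 rw1sg9vzl4', groups = ('g9v81 rw1sg9vzl', '4').
2 groups means the one result is a tuple of 2 captured strings — 1 here.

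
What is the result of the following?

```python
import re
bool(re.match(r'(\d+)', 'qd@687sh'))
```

This matches one or more of a digit (captured).
With `match`, the pattern is implicitly anchored at the beginning.
Here position 0 doesn't satisfy it, so the call returns None, and `bool(None)` is False.

False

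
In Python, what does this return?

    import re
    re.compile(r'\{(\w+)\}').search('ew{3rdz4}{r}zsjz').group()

The match spans [2:9] → '{3rdz4}'.

'{3rdz4}'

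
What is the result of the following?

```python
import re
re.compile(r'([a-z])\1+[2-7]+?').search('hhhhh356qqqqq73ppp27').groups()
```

('h',)

After group 1 captures some text, `\1` only succeeds where that same text appears again.
`re.search` scans for the first position where the pattern succeeds.
The match spans [0:6] → 'hhhhh3'.
Captured: group 1 = 'h'.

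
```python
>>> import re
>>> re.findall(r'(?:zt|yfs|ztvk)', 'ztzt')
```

`findall` yields the raw match text (2 of them) because the pattern has no groups.

['zt', 'zt']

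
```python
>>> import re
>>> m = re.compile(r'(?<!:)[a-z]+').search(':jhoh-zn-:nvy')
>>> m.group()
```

'hoh'

A negative assertion filters positions out without eating any characters.
The match spans [2:5] → 'hoh'.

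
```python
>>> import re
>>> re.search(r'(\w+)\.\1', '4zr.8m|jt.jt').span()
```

(7, 12)

`\1` has to match the exact text group 1 already captured.
Unlike `match`, `search` isn't anchored — it looks for the pattern anywhere in the string.
The match spans [7:12] → 'jt.jt'.
Captured: group 1 = 'jt'.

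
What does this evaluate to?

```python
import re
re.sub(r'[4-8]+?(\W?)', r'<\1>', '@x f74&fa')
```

'@x f<><&>fa'

Pattern: one or more of a character in [4-8] (lazy); then optionally a non-word character (captured).
Because the quantifier is non-greedy, it stops expanding at the earliest point where the rest of the pattern can succeed.
Matches: at [4:5] → '7'; at [5:7] → '4&'.
The replacement refers to a captured group, so each match is rewritten using its own captured text.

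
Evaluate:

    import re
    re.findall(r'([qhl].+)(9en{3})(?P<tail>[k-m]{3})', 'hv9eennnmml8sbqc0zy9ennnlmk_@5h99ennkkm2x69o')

[('hv9eennnmml8sbqc0zy', '9ennn', 'lmk')]

This matches one of [qhl], then one or more of any character (captured); then the literal '9e', then exactly 3 of a literal 'n' (captured); then exactly 3 of a character in [k-m] (captured as 'tail').
`findall` packs the 3 group values into a tuple for every match.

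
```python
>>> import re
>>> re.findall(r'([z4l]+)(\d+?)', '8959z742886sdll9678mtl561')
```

[('z', '7'), ('4', '2'), ('ll', '9'), ('l', '5')]

With 2 capturing groups, `findall` returns a 2-tuple per match.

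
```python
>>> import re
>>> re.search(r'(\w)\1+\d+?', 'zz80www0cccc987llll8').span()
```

(0, 3)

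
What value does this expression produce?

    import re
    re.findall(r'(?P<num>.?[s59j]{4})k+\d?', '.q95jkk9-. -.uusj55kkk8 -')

['usj55']

Pattern: optionally any character, then exactly 4 of one of [s59j] (captured as 'num'); then one or more of the literal 'k', then optionally a digit.
Scanning left to right: at [14:23] match 'usj55kkk8', group 1 = 'usj55'.
Because there's exactly one group, `findall` drops the full match and keeps group 1 from the one hit.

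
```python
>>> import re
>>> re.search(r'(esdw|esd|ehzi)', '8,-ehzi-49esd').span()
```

(3, 7)

The match spans [3:7] → 'ehzi'.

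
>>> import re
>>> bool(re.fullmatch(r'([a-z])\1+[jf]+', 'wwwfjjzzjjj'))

`fullmatch` succeeds only if the pattern covers the string from start to end.
Here the pattern can't cover the whole string, so the call returns None, and `bool(None)` is False.

False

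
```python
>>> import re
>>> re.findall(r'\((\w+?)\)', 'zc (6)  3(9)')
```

['6', '9']

Because there's exactly one group, `findall` drops the full match and keeps group 1 from each hit.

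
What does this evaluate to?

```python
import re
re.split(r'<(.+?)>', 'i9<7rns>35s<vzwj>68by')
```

['i9', '7rns', '35s', 'vzwj', '68by']

Because the pattern has a capturing group, `split` also inserts each captured text between the pieces.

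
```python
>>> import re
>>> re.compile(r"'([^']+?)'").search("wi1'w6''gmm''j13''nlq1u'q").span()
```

Unlike `match`, `search` isn't anchored — it looks for the pattern anywhere in the string.
The match spans [3:7] → "'w6'".
Captured: group 1 = 'w6'.

(3, 7)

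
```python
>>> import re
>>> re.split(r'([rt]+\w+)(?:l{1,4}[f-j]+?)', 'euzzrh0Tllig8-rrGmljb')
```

['euzz', 'rh0Tl', 'g8-', 'rrGm', 'b']

Pattern: one or more of one of [rt], then one or more of a word character (captured); then 1 to 4 of a literal 'l', then one or more of a character in [f-j] (lazy) (non-capturing group).
Matches to split on: at [4:11] → 'rh0Tlli'; at [14:20] → 'rrGmlj'.
With a capturing group present, the delimiter's captured portion is kept in the result list.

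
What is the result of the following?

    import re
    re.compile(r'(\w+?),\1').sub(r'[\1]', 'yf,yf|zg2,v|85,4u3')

'[yf]|zg2,v|85,4u3'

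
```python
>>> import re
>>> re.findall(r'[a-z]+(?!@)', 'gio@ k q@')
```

['gi', 'k']

`(?!…)`/`(?<!…)` only lets a position through if the neighbouring text does NOT match; no characters are consumed.
Walking the string: at [0:2] → 'gi'; at [5:6] → 'k'.
With no groups in the pattern, `findall` gives back each whole match — 2 here.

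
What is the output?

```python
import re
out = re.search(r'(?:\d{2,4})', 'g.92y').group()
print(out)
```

92

Pattern: 2 to 4 of a digit (non-capturing group).
`re.search` scans for the first position where the pattern succeeds.
The match spans [2:4] → '92'.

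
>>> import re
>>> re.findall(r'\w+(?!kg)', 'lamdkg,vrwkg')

['lamdkg', 'vrwkg']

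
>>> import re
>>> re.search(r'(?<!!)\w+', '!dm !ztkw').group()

'm'

The negative lookahead/lookbehind blocks any match where the forbidden context is present.
`re.search` tries every starting position until one works.
The match spans [2:3] → 'm'.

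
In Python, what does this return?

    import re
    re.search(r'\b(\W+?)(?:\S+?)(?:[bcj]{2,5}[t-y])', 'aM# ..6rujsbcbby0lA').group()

This matches a word boundary (`\b`, zero-width); then one or more of a non-word character (lazy) (captured); then one or more of a non-whitespace character (lazy) (non-capturing group); then 2 to 5 of one of [bcj], then a character in [t-y] (non-capturing group).
Unlike `match`, `search` isn't anchored — it looks for the pattern anywhere in the string.
The match spans [2:16] → '# ..6rujsbcbby'.
Captured: group 1 = '# '.

'# ..6rujsbcbby'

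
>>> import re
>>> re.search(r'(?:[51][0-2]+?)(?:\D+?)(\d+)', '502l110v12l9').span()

Pattern: one of [51], then one or more of a character in [0-2] (lazy) (non-capturing group); then one or more of a non-digit (lazy) (non-capturing group); then one or more of a digit (captured).
`search` walks the string left to right and returns the first match it finds.
The match spans [0:7] → '502l110'.
Captured: group 1 = '110'.

(0, 7)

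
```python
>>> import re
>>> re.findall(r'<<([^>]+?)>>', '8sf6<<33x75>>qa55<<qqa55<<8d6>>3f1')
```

With a single group, `findall` returns only what that group captured — 2 items.

['33x75', 'qqa55<<8d6']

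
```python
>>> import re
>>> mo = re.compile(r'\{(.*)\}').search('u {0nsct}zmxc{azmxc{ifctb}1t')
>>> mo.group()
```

`re.search` scans for the first position where the pattern succeeds.
The match spans [2:26] → '{0nsct}zmxc{azmxc{ifctb}'.
Captured: group 1 = '0nsct}zmxc{azmxc{ifctb'.

'{0nsct}zmxc{azmxc{ifctb}'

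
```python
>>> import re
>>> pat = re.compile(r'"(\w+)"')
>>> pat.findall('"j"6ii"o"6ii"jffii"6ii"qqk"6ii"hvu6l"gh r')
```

Because there's exactly one group, `findall` drops the full match and keeps group 1 from each hit.

['j', 'o', 'jffii', 'qqk', 'hvu6l']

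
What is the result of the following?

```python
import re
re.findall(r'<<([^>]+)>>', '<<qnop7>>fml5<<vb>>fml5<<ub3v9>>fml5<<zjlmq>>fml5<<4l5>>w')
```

['qnop7', 'vb', 'ub3v9', 'zjlmq', '4l5']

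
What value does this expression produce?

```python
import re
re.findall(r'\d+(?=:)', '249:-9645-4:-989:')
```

['249', '4', '989']

The positive lookaround only admits positions where the adjacent text matches; those characters stay outside the span.
`findall` yields the raw match text (3 of them) because the pattern has no groups.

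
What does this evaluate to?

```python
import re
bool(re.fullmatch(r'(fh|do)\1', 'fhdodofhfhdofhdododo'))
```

`fullmatch` succeeds only if the pattern covers the string from start to end.
Here the pattern can't cover the whole string, so the call returns None, and `bool(None)` is False.

False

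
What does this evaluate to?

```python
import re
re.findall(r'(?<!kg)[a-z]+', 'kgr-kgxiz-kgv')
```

['kgr', 'kgxiz', 'kgv']

A negative assertion filters positions out without eating any characters.
Walking the string: at [0:3] → 'kgr'; at [4:9] → 'kgxiz'; at [10:13] → 'kgv'.
With no groups in the pattern, `findall` gives back each whole match — 3 here.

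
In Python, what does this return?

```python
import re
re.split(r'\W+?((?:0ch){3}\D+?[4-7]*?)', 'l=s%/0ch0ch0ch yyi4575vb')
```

['l=s', '0ch0ch0ch ', 'yyi4575vb']

The pattern matches one or more of a non-word character (lazy); then the literal '0ch' repeated 3 times, then one or more of a non-digit (lazy), then zero or more of a character in [4-7] (lazy) (captured).
The group in the pattern means `split` returns the separators' captures alongside the pieces.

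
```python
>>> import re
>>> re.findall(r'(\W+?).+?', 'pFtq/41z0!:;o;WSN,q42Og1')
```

['/', '!', ';', ';', ',']

Lazy quantifiers expand one character at a time until the remainder of the pattern can match.
Because there's exactly one group, `findall` drops the full match and keeps group 1 from each hit.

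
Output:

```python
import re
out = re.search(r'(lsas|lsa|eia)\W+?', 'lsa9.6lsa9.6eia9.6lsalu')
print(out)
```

None

Here nothing in the string fits, so the call returns None.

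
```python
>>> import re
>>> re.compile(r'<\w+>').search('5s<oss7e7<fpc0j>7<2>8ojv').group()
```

'<fpc0j>'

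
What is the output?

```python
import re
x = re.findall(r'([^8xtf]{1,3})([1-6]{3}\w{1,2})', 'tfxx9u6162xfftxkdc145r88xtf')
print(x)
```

This matches 1 to 3 of any character except [8xtf] (captured); then exactly 3 of a character in [1-6], then 1 to 2 of a word character (captured).
Scanning left to right: at [4:12] match '9u6162xf', groups = ('9u6', '162xf'); at [15:23] match 'kdc145r8', groups = ('kdc', '145r8').
With 2 capturing groups, `findall` returns a 2-tuple per match.

[('9u6', '162xf'), ('kdc', '145r8')]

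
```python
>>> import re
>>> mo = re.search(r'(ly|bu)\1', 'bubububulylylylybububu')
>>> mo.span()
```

(0, 4)

`\1` has to match the exact text group 1 already captured.
`re.search` tries every starting position until one works.
The match spans [0:4] → 'bubu'.
Captured: group 1 = 'bu'.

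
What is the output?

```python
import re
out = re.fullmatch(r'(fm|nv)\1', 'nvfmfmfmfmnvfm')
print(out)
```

After group 1 captures some text, `\1` only succeeds where that same text appears again.
`fullmatch` succeeds only if the pattern covers the string from start to end.
Here there's no way to consume every character, so the call returns None.

None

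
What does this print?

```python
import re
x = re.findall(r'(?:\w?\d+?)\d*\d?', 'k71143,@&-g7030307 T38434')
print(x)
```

Since nothing is captured, `findall` lists the 3 matched substrings directly.

['k71143', 'g7030307', 'T38434']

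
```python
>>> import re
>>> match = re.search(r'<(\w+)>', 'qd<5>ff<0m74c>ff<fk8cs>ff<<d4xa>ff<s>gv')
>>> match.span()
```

(2, 5)

`re.search` tries every starting position until one works.
The match spans [2:5] → '<5>'.
Captured: group 1 = '5'.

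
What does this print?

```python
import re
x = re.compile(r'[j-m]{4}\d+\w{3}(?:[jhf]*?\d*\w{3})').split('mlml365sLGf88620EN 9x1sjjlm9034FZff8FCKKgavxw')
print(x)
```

['', '620EN 9x1s', 'CKKgavxw']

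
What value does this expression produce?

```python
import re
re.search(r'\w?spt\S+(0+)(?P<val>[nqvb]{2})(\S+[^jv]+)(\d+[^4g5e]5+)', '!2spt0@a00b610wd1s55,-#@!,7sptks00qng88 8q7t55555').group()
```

'2spt0@a00b610wd1s55,-#@!,7sptks00qng88 8q7t55555'

This matches optionally a word character, then the literal 'spt', then one or more of a non-whitespace character; then one or more of a literal '0' (captured); then exactly 2 of one of [nqvb] (captured as 'val'); then one or more of a non-whitespace character, then one or more of any character except [jv] (captured); then one or more of a digit, then any character except [4g5e], then one or more of a literal '5' (captured).
The match spans [1:49] → '2spt0@a00b610wd1s55,-#@!,7sptks00qng88 8q7t55555'.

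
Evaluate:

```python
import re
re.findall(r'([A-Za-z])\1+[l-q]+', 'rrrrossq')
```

['r', 's']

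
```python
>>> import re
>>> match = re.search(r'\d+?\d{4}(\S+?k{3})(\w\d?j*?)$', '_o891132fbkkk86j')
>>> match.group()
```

'891132fbkkk86j'

The match spans [2:16] → '891132fbkkk86j'.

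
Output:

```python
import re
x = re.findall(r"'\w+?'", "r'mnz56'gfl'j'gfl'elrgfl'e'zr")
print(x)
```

Scanning left to right: at [1:8] → "'mnz56'"; at [11:14] → "'j'"; at [17:25] → "'elrgfl'".
With no groups in the pattern, `findall` gives back each whole match — 3 here.

["'mnz56'", "'j'", "'elrgfl'"]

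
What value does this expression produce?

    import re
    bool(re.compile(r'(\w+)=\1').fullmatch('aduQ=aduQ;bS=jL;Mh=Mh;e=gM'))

After group 1 captures some text, `\1` only succeeds where that same text appears again.
`fullmatch` succeeds only if the pattern covers the string from start to end.
Here the string isn't matched end-to-end, so the call returns None, and `bool(None)` is False.

False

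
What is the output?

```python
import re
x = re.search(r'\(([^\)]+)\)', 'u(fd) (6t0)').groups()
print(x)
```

('fd',)

Unlike `match`, `search` isn't anchored — it looks for the pattern anywhere in the string.
The match spans [1:5] → '(fd)'.
Captured: group 1 = 'fd'.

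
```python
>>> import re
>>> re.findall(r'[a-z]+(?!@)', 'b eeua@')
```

`(?!…)`/`(?<!…)` only lets a position through if the neighbouring text does NOT match; no characters are consumed.
Scanning left to right: at [0:1] → 'b'; at [2:5] → 'eeu'.
No capturing groups, so `findall` returns the 2 full match strings.

['b', 'eeu']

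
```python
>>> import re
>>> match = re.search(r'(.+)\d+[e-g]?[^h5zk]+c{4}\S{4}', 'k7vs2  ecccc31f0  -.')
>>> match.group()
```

'k7vs2  ecccc31f0'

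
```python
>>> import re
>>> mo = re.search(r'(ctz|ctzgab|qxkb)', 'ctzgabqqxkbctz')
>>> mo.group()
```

'ctz'

`|` is ordered: at each position the engine commits to the first alternative that works.
Unlike `match`, `search` isn't anchored — it looks for the pattern anywhere in the string.
The match spans [0:3] → 'ctz'.
Captured: group 1 = 'ctz'.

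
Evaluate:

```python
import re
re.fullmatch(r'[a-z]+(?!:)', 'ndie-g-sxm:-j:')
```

None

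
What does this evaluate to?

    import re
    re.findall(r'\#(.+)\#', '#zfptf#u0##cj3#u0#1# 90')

Matches: at [0:20] match '#zfptf#u0##cj3#u0#1#', group 1 = 'zfptf#u0##cj3#u0#1'.
One capturing group, so `findall` returns just the captured substring from the one match — 1 in all.

['zfptf#u0##cj3#u0#1']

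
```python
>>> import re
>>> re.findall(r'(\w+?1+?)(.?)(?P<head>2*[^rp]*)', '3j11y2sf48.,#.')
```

[('3j1', '1', 'y2sf48.,#.')]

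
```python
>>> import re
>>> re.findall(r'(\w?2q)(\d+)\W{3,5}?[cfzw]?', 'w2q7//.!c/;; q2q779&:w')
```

[('w2q', '7')]

Pattern: optionally a word character, then the literal '2q' (captured); then one or more of a digit (captured); then 3 to 5 of a non-word character (lazy), then optionally one of [cfzw].
Scanning left to right: at [0:7] match 'w2q7//.', groups = ('w2q', '7').
2 groups means the one result is a tuple of 2 captured strings — 1 here.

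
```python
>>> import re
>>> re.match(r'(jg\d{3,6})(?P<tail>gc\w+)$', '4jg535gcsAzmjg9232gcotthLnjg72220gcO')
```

This matches the literal 'jg', then 3 to 6 of a digit (captured); then the literal 'gc', then one or more of a word character (captured as 'tail'); then anchored at the end.
`re.match` only tries the pattern at the start of the string.
Here position 0 doesn't satisfy it, so the call returns None.

None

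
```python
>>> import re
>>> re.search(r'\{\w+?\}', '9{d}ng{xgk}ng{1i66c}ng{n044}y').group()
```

'{d}'

`search` walks the string left to right and returns the first match it finds.
The match spans [1:4] → '{d}'.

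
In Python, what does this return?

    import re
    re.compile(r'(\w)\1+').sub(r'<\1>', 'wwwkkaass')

The backreference `\1` re-matches whatever the first group consumed, character for character.
`\1` in the replacement pulls in group 1's text for each match.

'<w><k><a><s>'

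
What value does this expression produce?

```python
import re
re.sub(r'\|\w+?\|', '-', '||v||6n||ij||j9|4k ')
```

Matches: at [1:4] → '|v|'; at [4:8] → '|6n|'; at [8:12] → '|ij|'; at [12:16] → '|j9|'.
`sub` substitutes '-' at each match site.

'|----4k '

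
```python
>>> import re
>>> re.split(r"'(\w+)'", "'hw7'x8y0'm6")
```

['', 'hw7', "x8y0'm6"]

With a capturing group present, the delimiter's captured portion is kept in the result list.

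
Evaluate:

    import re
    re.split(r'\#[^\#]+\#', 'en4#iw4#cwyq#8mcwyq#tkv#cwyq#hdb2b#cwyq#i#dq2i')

Matches to split on: at [3:8] → '#iw4#'; at [12:20] → '#8mcwyq#'; at [23:29] → '#cwyq#'; at [34:40] → '#cwyq#'.
Each match becomes a cut point; 5 segments remain.

['en4', 'cwyq', 'tkv', 'hdb2b', 'i#dq2i']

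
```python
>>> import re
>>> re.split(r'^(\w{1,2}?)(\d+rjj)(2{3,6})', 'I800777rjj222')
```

The pattern matches anchored at the start of the string; then 1 to 2 of a word character (lazy) (captured); then one or more of a digit, then the literal 'rjj' (captured); then 3 to 6 of a literal '2' (captured).
With the lazy modifier that quantifier settles for the fewest repetitions that let the rest of the pattern succeed (the atoms after it are unaffected and can still be greedy).
Matches to split on: at [0:13] → 'I800777rjj222'.
`re.split` interleaves the captured-group text with the surrounding fragments.

['', 'I', '800777rjj', '222', '']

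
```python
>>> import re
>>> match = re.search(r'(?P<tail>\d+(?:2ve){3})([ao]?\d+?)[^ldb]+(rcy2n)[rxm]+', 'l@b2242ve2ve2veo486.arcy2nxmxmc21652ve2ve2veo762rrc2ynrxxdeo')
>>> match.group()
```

Pattern: one or more of a digit, then the literal '2ve' repeated 3 times (captured as 'tail'); then optionally one of [ao], then one or more of a digit (lazy) (captured); then one or more of any character except [ldb]; then the literal 'rcy', then the literal '2n' (captured); then one or more of one of [rxm].
`re.search` tries every starting position until one works.
The match spans [3:30] → '2242ve2ve2veo486.arcy2nxmxm'.
Captured: group 1 = '2242ve2ve2ve', group 2 = 'o4', group 3 = 'rcy2n'.

'2242ve2ve2veo486.arcy2nxmxm'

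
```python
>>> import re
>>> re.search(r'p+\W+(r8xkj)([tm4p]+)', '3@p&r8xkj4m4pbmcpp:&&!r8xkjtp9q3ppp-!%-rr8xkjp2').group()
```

This matches one or more of a literal 'p', then one or more of a non-word character; then the literal 'r8x', then the literal 'kj' (captured); then one or more of one of [tm4p] (captured).
`search` walks the string left to right and returns the first match it finds.
The match spans [2:13] → 'p&r8xkj4m4p'.
Captured: group 1 = 'r8xkj', group 2 = '4m4p'.

'p&r8xkj4m4p'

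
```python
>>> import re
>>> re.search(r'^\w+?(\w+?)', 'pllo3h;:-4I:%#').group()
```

With the lazy modifier that quantifier settles for the fewest repetitions that let the rest of the pattern succeed (the atoms after it are unaffected and can still be greedy).
The match spans [0:2] → 'pl'.

'pl'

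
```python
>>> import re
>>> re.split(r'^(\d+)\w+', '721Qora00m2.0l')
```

['', '721', '.0l']

With a capturing group present, the delimiter's captured portion is kept in the result list.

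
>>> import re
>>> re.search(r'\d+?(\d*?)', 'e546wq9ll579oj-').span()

(1, 2)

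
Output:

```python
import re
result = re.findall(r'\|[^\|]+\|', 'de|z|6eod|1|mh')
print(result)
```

No capturing groups, so `findall` returns the 2 full match strings.

['|z|', '|1|']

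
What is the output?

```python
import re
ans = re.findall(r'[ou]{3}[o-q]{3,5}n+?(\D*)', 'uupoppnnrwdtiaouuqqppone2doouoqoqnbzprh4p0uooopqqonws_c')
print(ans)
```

['e', 'bzprh', 'ws_c']

Pattern: exactly 3 of one of [ou], then 3 to 5 of a character in [o-q], then one or more of the literal 'n' (lazy); then zero or more of a non-digit (captured).
Scanning left to right: at [14:24] match 'ouuqqppone', group 1 = 'e'; at [26:39] match 'oouoqoqnbzprh', group 1 = 'bzprh'; at [42:55] match 'uooopqqonws_c', group 1 = 'ws_c'.
With a single group, `findall` returns only what that group captured — 3 items.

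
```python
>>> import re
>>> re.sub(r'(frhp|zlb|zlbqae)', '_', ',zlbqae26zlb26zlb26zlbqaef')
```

',_qae26_26_26_qaef'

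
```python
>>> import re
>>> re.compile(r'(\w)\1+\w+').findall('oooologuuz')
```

['o']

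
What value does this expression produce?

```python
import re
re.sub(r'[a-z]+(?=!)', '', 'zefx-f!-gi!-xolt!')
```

'zefx-!-!-!'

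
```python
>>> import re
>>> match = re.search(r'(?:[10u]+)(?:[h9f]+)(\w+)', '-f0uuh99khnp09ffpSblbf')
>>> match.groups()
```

The match spans [2:22] → '0uuh99khnp09ffpSblbf'.
Captured: group 1 = 'khnp09ffpSblbf'.

('khnp09ffpSblbf',)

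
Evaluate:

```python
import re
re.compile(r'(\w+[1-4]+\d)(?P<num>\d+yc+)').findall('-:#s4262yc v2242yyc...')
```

[('s426', '2yc')]

The pattern matches one or more of a word character, then one or more of a character in [1-4], then a digit (captured); then one or more of a digit, then the literal 'y', then one or more of the literal 'c' (captured as 'num').
Walking the string: at [3:10] match 's4262yc', groups = ('s426', '2yc').
Multiple groups make `findall` return tuples — one 2-tuple for the one match.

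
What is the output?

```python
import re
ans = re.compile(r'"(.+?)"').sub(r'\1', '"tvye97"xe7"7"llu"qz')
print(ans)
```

tvye97xe77llu"qz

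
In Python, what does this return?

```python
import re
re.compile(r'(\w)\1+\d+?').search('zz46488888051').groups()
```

The match spans [0:3] → 'zz4'.
Captured: group 1 = 'z'.

('z',)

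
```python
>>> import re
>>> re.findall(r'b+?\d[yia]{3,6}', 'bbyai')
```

[]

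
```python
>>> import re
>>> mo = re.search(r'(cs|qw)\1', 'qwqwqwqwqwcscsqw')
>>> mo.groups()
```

The match spans [0:4] → 'qwqw'.
Captured: group 1 = 'qw'.

('qw',)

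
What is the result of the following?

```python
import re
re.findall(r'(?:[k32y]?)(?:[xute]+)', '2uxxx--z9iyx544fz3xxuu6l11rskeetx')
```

['2uxxx', 'yx', '3xxuu', 'keetx']

The pattern matches optionally one of [k32y] (non-capturing group); then one or more of one of [xute] (non-capturing group).
`findall` yields the raw match text (4 of them) because the pattern has no groups.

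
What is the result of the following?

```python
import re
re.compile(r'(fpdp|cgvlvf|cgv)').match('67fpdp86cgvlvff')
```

`match` is anchored at position 0; if the pattern doesn't fit there, it returns None.
Here position 0 doesn't satisfy it, so the call returns None.

None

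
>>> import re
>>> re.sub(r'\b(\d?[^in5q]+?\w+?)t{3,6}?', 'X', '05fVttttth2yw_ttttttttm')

'Xtth2yw_ttttttttm'

This matches a word boundary (`\b`, zero-width); then optionally a digit, then one or more of any character except [in5q] (lazy), then one or more of a word character (lazy) (captured); then 3 to 6 of a literal 't' (lazy).
The `?` after the quantifier makes it lazy — it takes as little as possible before letting the rest of the pattern try.
Matches: at [0:7] → '05fVttt'.
Every occurrence is swapped for 'X'.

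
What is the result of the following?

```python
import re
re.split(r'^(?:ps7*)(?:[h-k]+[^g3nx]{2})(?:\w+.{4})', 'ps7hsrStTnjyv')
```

['', '']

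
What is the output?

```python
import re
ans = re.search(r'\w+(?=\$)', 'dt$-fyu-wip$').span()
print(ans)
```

(0, 2)

Lookahead/lookbehind check context without consuming it, so the matched span excludes the asserted characters.
`search` walks the string left to right and returns the first match it finds.
The match spans [0:2] → 'dt'.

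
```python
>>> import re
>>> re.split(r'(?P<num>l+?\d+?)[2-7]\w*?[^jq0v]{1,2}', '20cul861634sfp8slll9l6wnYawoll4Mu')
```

This matches one or more of a literal 'l' (lazy), then one or more of a digit (lazy) (captured as 'num'); then a character in [2-7], then zero or more of a word character (lazy), then 1 to 2 of any character except [jq0v].
Matches to split on: at [4:9] → 'l8616'.
With a capturing group present, the delimiter's captured portion is kept in the result list.

['20cu', 'l8', '34sfp8slll9l6wnYawoll4Mu']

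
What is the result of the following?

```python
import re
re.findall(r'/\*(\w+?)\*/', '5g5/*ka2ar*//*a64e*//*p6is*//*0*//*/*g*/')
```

`findall` collects group 1 from each match (5 total).

['ka2ar', 'a64e', 'p6is', '0', 'g']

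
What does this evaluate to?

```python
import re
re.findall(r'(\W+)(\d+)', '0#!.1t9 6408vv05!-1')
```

Pattern: one or more of a non-word character (captured); then one or more of a digit (captured).
Walking the string: at [1:5] match '#!.1', groups = ('#!.', '1'); at [7:12] match ' 6408', groups = (' ', '6408'); at [16:19] match '!-1', groups = ('!-', '1').
Multiple groups make `findall` return tuples — one 2-tuple for each match.

[('#!.', '1'), (' ', '6408'), ('!-', '1')]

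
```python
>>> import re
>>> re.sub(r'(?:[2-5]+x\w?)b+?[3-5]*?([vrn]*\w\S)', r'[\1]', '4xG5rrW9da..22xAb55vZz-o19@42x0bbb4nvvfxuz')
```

A `+?`/`*?`/`{m,n}?` starts at its minimum and grows only as far as needed for what follows to match.
`\1` in the replacement pulls in group 1's text for each match.

'4xG5rrW9da..[55]vZz-o19@[bb]4nvvfxuz'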